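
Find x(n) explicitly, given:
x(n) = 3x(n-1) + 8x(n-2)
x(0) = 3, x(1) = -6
Characteristic equation: x² - 3x - 8 = 0.
Discriminant Δ = (3)² + 4·(8) = 41.
Roots r₁,₂ = (3 ± √41)/2, so r₁ = \frac{3}{2} + \frac{\sqrt{41}}{2}, r₂ = \frac{3}{2} - \frac{\sqrt{41}}{2}.
General solution: x(n) = A·r₁^n + B·r₂^n.
From the initial conditions, A + B = 3 and r₁A + r₂B = -6.
Since r₁ - r₂ = √41: A = (-6 - (3)r₂)/√41 = \frac{3}{2} - \frac{21 \sqrt{41}}{82}, and B = 3 - A = \frac{3}{2} + \frac{21 \sqrt{41}}{82}.
So x(n) = \left(\frac{3}{2} - \frac{21 \sqrt{41}}{82}\right)\left(\frac{3}{2} + \frac{\sqrt{41}}{2}\right)^n + \left(\frac{3}{2} + \frac{21 \sqrt{41}}{82}\right)\left(\frac{3}{2} - \frac{\sqrt{41}}{2}\right)^n.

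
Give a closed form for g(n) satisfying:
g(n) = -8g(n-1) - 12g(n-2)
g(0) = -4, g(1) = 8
Characteristic equation: x² + 8x + 12 = 0, which factors as (x - (-2))(x - (-6)) = 0.
Roots r₁ = -2, r₂ = -6 (distinct).
General solution: g(n) = A·(-2)^n + B·(-6)^n.
From g(0) = -4: A + B = -4.
From g(1) = 8: -2A - 6B = 8.
Solving: A = -4, B = 0.
So g(n) = - 4 \left(-2\right)^{n}.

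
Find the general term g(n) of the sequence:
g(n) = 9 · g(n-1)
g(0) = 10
Pure geometric recurrence with ratio 9.
By induction g(n) = g(0) · (9)^n = 10 \cdot 9^{n}.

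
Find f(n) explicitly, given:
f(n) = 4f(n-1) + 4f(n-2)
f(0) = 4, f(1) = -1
Characteristic equation: x² - 4x - 4 = 0.
Discriminant Δ = (4)² + 4·(4) = 32.
Roots r₁,₂ = (4 ± √32)/2, so r₁ = 2 + 2 \sqrt{2}, r₂ = 2 - 2 \sqrt{2}.
General solution: f(n) = A·r₁^n + B·r₂^n.
From the initial conditions, A + B = 4 and r₁A + r₂B = -1.
Since r₁ - r₂ = √32: A = (-1 - (4)r₂)/√32 = 2 - \frac{9 \sqrt{2}}{8}, and B = 4 - A = \frac{9 \sqrt{2}}{8} + 2.
So f(n) = \left(2 - \frac{9 \sqrt{2}}{8}\right)\left(2 + 2 \sqrt{2}\right)^n + \left(\frac{9 \sqrt{2}}{8} + 2\right)\left(2 - 2 \sqrt{2}\right)^n.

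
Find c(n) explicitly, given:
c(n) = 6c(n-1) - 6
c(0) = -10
First-order linear non-homogeneous.
Homogeneous solution: c_h(n) = A·(6)^n.
Try constant particular solution c_p = K: K = 6K - 6 ⇒ K = \frac{6}{5}.
General: c(n) = A·(6)^n + \frac{6}{5}.
Apply c(0) = -10: A + \frac{6}{5} = -10 ⇒ A = - \frac{56}{5}.
So c(n) = \frac{6}{5} - \frac{56 \cdot 6^{n}}{5}.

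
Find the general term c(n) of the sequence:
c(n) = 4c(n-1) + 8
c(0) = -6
First-order linear non-homogeneous.
Homogeneous solution: c_h(n) = A·(4)^n.
Try constant particular solution c_p = K: K = 4K + 8 ⇒ K = - \frac{8}{3}.
General: c(n) = A·(4)^n - \frac{8}{3}.
Apply c(0) = -6: A - \frac{8}{3} = -6 ⇒ A = - \frac{10}{3}.
So c(n) = - \frac{10 \cdot 4^{n}}{3} - \frac{8}{3}.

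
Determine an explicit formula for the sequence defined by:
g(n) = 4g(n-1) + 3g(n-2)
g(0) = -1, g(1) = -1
Characteristic equation: x² - 4x - 3 = 0.
Discriminant Δ = (4)² + 4·(3) = 28.
Roots r₁,₂ = (4 ± √28)/2, so r₁ = 2 + \sqrt{7}, r₂ = 2 - \sqrt{7}.
General solution: g(n) = A·r₁^n + B·r₂^n.
From the initial conditions, A + B = -1 and r₁A + r₂B = -1.
Since r₁ - r₂ = √28: A = (-1 - (-1)r₂)/√28 = - \frac{1}{2} + \frac{\sqrt{7}}{14}, and B = -1 - A = - \frac{1}{2} - \frac{\sqrt{7}}{14}.
So g(n) = \left(- \frac{1}{2} + \frac{\sqrt{7}}{14}\right)\left(2 + \sqrt{7}\right)^n + \left(- \frac{1}{2} - \frac{\sqrt{7}}{14}\right)\left(2 - \sqrt{7}\right)^n.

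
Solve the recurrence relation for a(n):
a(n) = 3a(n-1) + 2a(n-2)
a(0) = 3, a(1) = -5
Characteristic equation: x² - 3x - 2 = 0.
Discriminant Δ = (3)² + 4·(2) = 17.
Roots r₁,₂ = (3 ± √17)/2, so r₁ = \frac{3}{2} + \frac{\sqrt{17}}{2}, r₂ = \frac{3}{2} - \frac{\sqrt{17}}{2}.
General solution: a(n) = A·r₁^n + B·r₂^n.
From the initial conditions, A + B = 3 and r₁A + r₂B = -5.
Since r₁ - r₂ = √17: A = (-5 - (3)r₂)/√17 = \frac{3}{2} - \frac{19 \sqrt{17}}{34}, and B = 3 - A = \frac{3}{2} + \frac{19 \sqrt{17}}{34}.
So a(n) = \left(\frac{3}{2} - \frac{19 \sqrt{17}}{34}\right)\left(\frac{3}{2} + \frac{\sqrt{17}}{2}\right)^n + \left(\frac{3}{2} + \frac{19 \sqrt{17}}{34}\right)\left(\frac{3}{2} - \frac{\sqrt{17}}{2}\right)^n.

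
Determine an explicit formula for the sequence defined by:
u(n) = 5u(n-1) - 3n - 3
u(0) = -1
First-order linear with linear forcing.
Homogeneous solution: u_h(n) = A·(5)^n.
Try particular u_p(n) = pn + q. Substituting:
  pn + q = 5(p(n-1) + q) - 3n - 3.
Matching the n-coefficient: p = 5p - 3 ⇒ p = \frac{3}{4}.
Matching constants: q = -5p + 5q - 3 ⇒ q = \frac{27}{16}.
General: u(n) = A·(5)^n + \frac{3 n}{4} + \frac{27}{16}.
Apply u(0) = -1: A + \frac{27}{16} = -1 ⇒ A = - \frac{43}{16}.
So u(n) = - \frac{43 \cdot 5^{n}}{16} + \frac{3 n}{4} + \frac{27}{16}.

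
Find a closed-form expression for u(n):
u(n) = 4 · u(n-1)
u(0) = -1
Pure geometric recurrence with ratio 4.
By induction u(n) = u(0) · (4)^n = - 4^{n}.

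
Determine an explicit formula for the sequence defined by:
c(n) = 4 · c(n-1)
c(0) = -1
Pure geometric recurrence with ratio 4.
By induction c(n) = c(0) · (4)^n = - 4^{n}.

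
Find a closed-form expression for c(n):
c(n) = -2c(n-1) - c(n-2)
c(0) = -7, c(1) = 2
Characteristic equation: x² + 2x + 1 = 0, which is (x - (-1))².
Repeated root r = -1.
General solution: c(n) = (A + Bn)·(-1)^n.
From c(0) = -7: A = -7.
From c(1) = 2: (A + B)·(-1) = 2 ⇒ B = 5.
So c(n) = \left(5 n - 7\right) \cdot (-1)^n.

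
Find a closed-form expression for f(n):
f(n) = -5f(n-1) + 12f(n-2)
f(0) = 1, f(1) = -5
Characteristic equation: x² + 5x - 12 = 0.
Discriminant Δ = (-5)² + 4·(12) = 73.
Roots r₁,₂ = (-5 ± √73)/2, so r₁ = - \frac{5}{2} + \frac{\sqrt{73}}{2}, r₂ = - \frac{\sqrt{73}}{2} - \frac{5}{2}.
General solution: f(n) = A·r₁^n + B·r₂^n.
From the initial conditions, A + B = 1 and r₁A + r₂B = -5.
Since r₁ - r₂ = √73: A = (-5 - (1)r₂)/√73 = \frac{1}{2} - \frac{5 \sqrt{73}}{146}, and B = 1 - A = \frac{5 \sqrt{73}}{146} + \frac{1}{2}.
So f(n) = \left(\frac{1}{2} - \frac{5 \sqrt{73}}{146}\right)\left(- \frac{5}{2} + \frac{\sqrt{73}}{2}\right)^n + \left(\frac{5 \sqrt{73}}{146} + \frac{1}{2}\right)\left(- \frac{\sqrt{73}}{2} - \frac{5}{2}\right)^n.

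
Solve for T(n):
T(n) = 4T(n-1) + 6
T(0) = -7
First-order linear non-homogeneous.
Homogeneous solution: T_h(n) = A·(4)^n.
Try constant particular solution T_p = K: K = 4K + 6 ⇒ K = -2.
General: T(n) = A·(4)^n - 2.
Apply T(0) = -7: A - 2 = -7 ⇒ A = -5.
So T(n) = - 5 \cdot 4^{n} - 2.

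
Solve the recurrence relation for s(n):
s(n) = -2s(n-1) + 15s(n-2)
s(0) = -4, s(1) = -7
Characteristic equation: x² + 2x - 15 = 0, which factors as (x - (3))(x - (-5)) = 0.
Roots r₁ = 3, r₂ = -5 (distinct).
General solution: s(n) = A·(3)^n + B·(-5)^n.
From s(0) = -4: A + B = -4.
From s(1) = -7: 3A - 5B = -7.
Solving: A = - \frac{27}{8}, B = - \frac{5}{8}.
So s(n) = - \frac{5 \left(-5\right)^{n}}{8} - \frac{27 \cdot 3^{n}}{8}.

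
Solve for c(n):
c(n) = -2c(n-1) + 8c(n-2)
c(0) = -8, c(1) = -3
Characteristic equation: x² + 2x - 8 = 0, which factors as (x - (-4))(x - (2)) = 0.
Roots r₁ = -4, r₂ = 2 (distinct).
General solution: c(n) = A·(-4)^n + B·(2)^n.
From c(0) = -8: A + B = -8.
From c(1) = -3: -4A + 2B = -3.
Solving: A = - \frac{13}{6}, B = - \frac{35}{6}.
So c(n) = - \frac{13 \left(-4\right)^{n}}{6} - \frac{35 \cdot 2^{n}}{6}.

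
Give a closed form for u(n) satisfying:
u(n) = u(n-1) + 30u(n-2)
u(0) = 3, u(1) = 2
Characteristic equation: x² - x - 30 = 0, which factors as (x - (6))(x - (-5)) = 0.
Roots r₁ = 6, r₂ = -5 (distinct).
General solution: u(n) = A·(6)^n + B·(-5)^n.
From u(0) = 3: A + B = 3.
From u(1) = 2: 6A - 5B = 2.
Solving: A = \frac{17}{11}, B = \frac{16}{11}.
So u(n) = \frac{16 \left(-5\right)^{n}}{11} + \frac{17 \cdot 6^{n}}{11}.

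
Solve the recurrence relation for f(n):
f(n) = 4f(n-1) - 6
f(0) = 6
First-order linear non-homogeneous.
Homogeneous solution: f_h(n) = A·(4)^n.
Try constant particular solution f_p = K: K = 4K - 6 ⇒ K = 2.
General: f(n) = A·(4)^n + 2.
Apply f(0) = 6: A + 2 = 6 ⇒ A = 4.
So f(n) = 4 \cdot 4^{n} + 2.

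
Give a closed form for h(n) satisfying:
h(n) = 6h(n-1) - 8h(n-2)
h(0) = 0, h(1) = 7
Characteristic equation: x² - 6x + 8 = 0, which factors as (x - (4))(x - (2)) = 0.
Roots r₁ = 4, r₂ = 2 (distinct).
General solution: h(n) = A·(4)^n + B·(2)^n.
From h(0) = 0: A + B = 0.
From h(1) = 7: 4A + 2B = 7.
Solving: A = \frac{7}{2}, B = - \frac{7}{2}.
So h(n) = - \frac{7 \cdot 2^{n}}{2} + \frac{7 \cdot 4^{n}}{2}.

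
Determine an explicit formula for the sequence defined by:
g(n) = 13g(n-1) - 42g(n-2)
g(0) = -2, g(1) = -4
Characteristic equation: x² - 13x + 42 = 0, which factors as (x - (7))(x - (6)) = 0.
Roots r₁ = 7, r₂ = 6 (distinct).
General solution: g(n) = A·(7)^n + B·(6)^n.
From g(0) = -2: A + B = -2.
From g(1) = -4: 7A + 6B = -4.
Solving: A = 8, B = -10.
So g(n) = - 10 \cdot 6^{n} + 8 \cdot 7^{n}.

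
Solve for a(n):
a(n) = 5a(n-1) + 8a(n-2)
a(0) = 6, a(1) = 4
Characteristic equation: x² - 5x - 8 = 0.
Discriminant Δ = (5)² + 4·(8) = 57.
Roots r₁,₂ = (5 ± √57)/2, so r₁ = \frac{5}{2} + \frac{\sqrt{57}}{2}, r₂ = \frac{5}{2} - \frac{\sqrt{57}}{2}.
General solution: a(n) = A·r₁^n + B·r₂^n.
From the initial conditions, A + B = 6 and r₁A + r₂B = 4.
Since r₁ - r₂ = √57: A = (4 - (6)r₂)/√57 = 3 - \frac{11 \sqrt{57}}{57}, and B = 6 - A = \frac{11 \sqrt{57}}{57} + 3.
So a(n) = \left(3 - \frac{11 \sqrt{57}}{57}\right)\left(\frac{5}{2} + \frac{\sqrt{57}}{2}\right)^n + \left(\frac{11 \sqrt{57}}{57} + 3\right)\left(\frac{5}{2} - \frac{\sqrt{57}}{2}\right)^n.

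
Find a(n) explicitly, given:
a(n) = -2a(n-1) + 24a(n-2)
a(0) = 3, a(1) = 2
Characteristic equation: x² + 2x - 24 = 0, which factors as (x - (4))(x - (-6)) = 0.
Roots r₁ = 4, r₂ = -6 (distinct).
General solution: a(n) = A·(4)^n + B·(-6)^n.
From a(0) = 3: A + B = 3.
From a(1) = 2: 4A - 6B = 2.
Solving: A = 2, B = 1.
So a(n) = \left(-6\right)^{n} + 2 \cdot 4^{n}.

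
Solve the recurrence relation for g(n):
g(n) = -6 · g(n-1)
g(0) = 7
Pure geometric recurrence with ratio -6.
By induction g(n) = g(0) · (-6)^n = 7 \left(-6\right)^{n}.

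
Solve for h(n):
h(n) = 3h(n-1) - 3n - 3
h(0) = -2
First-order linear with linear forcing.
Homogeneous solution: h_h(n) = A·(3)^n.
Try particular h_p(n) = pn + q. Substituting:
  pn + q = 3(p(n-1) + q) - 3n - 3.
Matching the n-coefficient: p = 3p - 3 ⇒ p = \frac{3}{2}.
Matching constants: q = -3p + 3q - 3 ⇒ q = \frac{15}{4}.
General: h(n) = A·(3)^n + \frac{3 n}{2} + \frac{15}{4}.
Apply h(0) = -2: A + \frac{15}{4} = -2 ⇒ A = - \frac{23}{4}.
So h(n) = - \frac{23 \cdot 3^{n}}{4} + \frac{3 n}{2} + \frac{15}{4}.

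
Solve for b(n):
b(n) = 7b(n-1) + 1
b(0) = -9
First-order linear non-homogeneous.
Homogeneous solution: b_h(n) = A·(7)^n.
Try constant particular solution b_p = K: K = 7K + 1 ⇒ K = - \frac{1}{6}.
General: b(n) = A·(7)^n - \frac{1}{6}.
Apply b(0) = -9: A - \frac{1}{6} = -9 ⇒ A = - \frac{53}{6}.
So b(n) = - \frac{53 \cdot 7^{n}}{6} - \frac{1}{6}.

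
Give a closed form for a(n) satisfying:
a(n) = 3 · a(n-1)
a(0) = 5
Pure geometric recurrence with ratio 3.
By induction a(n) = a(0) · (3)^n = 5 \cdot 3^{n}.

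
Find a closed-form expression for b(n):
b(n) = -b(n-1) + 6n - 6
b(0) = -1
First-order linear with linear forcing.
Homogeneous solution: b_h(n) = A·(-1)^n.
Try particular b_p(n) = pn + q. Substituting:
  pn + q = -(p(n-1) + q) + 6n - 6.
Matching the n-coefficient: p = -p + 6 ⇒ p = 3.
Matching constants: q = p - q - 6 ⇒ q = - \frac{3}{2}.
General: b(n) = A·(-1)^n + 3 n - \frac{3}{2}.
Apply b(0) = -1: A - \frac{3}{2} = -1 ⇒ A = \frac{1}{2}.
So b(n) = \frac{\left(-1\right)^{n}}{2} + 3 n - \frac{3}{2}.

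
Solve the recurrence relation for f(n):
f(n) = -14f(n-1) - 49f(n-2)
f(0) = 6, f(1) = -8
Characteristic equation: x² + 14x + 49 = 0, which is (x - (-7))².
Repeated root r = -7.
General solution: f(n) = (A + Bn)·(-7)^n.
From f(0) = 6: A = 6.
From f(1) = -8: (A + B)·(-7) = -8 ⇒ B = - \frac{34}{7}.
So f(n) = \left(6 - \frac{34 n}{7}\right) \cdot (-7)^n.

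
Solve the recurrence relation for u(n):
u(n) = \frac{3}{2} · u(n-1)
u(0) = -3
Pure geometric recurrence with ratio \frac{3}{2}.
By induction u(n) = u(0) · (\frac{3}{2})^n = - 3 \left(\frac{3}{2}\right)^{n}.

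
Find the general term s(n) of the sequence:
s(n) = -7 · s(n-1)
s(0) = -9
Pure geometric recurrence with ratio -7.
By induction s(n) = s(0) · (-7)^n = - 9 \left(-7\right)^{n}.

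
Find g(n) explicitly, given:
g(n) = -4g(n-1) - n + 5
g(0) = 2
First-order linear with linear forcing.
Homogeneous solution: g_h(n) = A·(-4)^n.
Try particular g_p(n) = pn + q. Substituting:
  pn + q = -4(p(n-1) + q) - n + 5.
Matching the n-coefficient: p = -4p - 1 ⇒ p = - \frac{1}{5}.
Matching constants: q = 4p - 4q + 5 ⇒ q = \frac{21}{25}.
General: g(n) = A·(-4)^n - \frac{n}{5} + \frac{21}{25}.
Apply g(0) = 2: A + \frac{21}{25} = 2 ⇒ A = \frac{29}{25}.
So g(n) = \frac{29 \left(-4\right)^{n}}{25} - \frac{n}{5} + \frac{21}{25}.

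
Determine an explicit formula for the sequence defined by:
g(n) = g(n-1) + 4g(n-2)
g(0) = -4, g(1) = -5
Characteristic equation: x² - x - 4 = 0.
Discriminant Δ = (1)² + 4·(4) = 17.
Roots r₁,₂ = (1 ± √17)/2, so r₁ = \frac{1}{2} + \frac{\sqrt{17}}{2}, r₂ = \frac{1}{2} - \frac{\sqrt{17}}{2}.
General solution: g(n) = A·r₁^n + B·r₂^n.
From the initial conditions, A + B = -4 and r₁A + r₂B = -5.
Since r₁ - r₂ = √17: A = (-5 - (-4)r₂)/√17 = -2 - \frac{3 \sqrt{17}}{17}, and B = -4 - A = -2 + \frac{3 \sqrt{17}}{17}.
So g(n) = \left(-2 - \frac{3 \sqrt{17}}{17}\right)\left(\frac{1}{2} + \frac{\sqrt{17}}{2}\right)^n + \left(-2 + \frac{3 \sqrt{17}}{17}\right)\left(\frac{1}{2} - \frac{\sqrt{17}}{2}\right)^n.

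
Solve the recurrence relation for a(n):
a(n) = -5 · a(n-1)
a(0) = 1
Pure geometric recurrence with ratio -5.
By induction a(n) = a(0) · (-5)^n = \left(-5\right)^{n}.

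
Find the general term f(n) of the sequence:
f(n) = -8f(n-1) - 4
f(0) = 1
First-order linear non-homogeneous.
Homogeneous solution: f_h(n) = A·(-8)^n.
Try constant particular solution f_p = K: K = -8K - 4 ⇒ K = - \frac{4}{9}.
General: f(n) = A·(-8)^n - \frac{4}{9}.
Apply f(0) = 1: A - \frac{4}{9} = 1 ⇒ A = \frac{13}{9}.
So f(n) = \frac{13 \left(-8\right)^{n}}{9} - \frac{4}{9}.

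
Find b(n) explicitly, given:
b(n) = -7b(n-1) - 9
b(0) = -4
First-order linear non-homogeneous.
Homogeneous solution: b_h(n) = A·(-7)^n.
Try constant particular solution b_p = K: K = -7K - 9 ⇒ K = - \frac{9}{8}.
General: b(n) = A·(-7)^n - \frac{9}{8}.
Apply b(0) = -4: A - \frac{9}{8} = -4 ⇒ A = - \frac{23}{8}.
So b(n) = - \frac{23 \left(-7\right)^{n}}{8} - \frac{9}{8}.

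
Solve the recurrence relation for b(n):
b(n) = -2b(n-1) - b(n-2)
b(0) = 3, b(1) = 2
Characteristic equation: x² + 2x + 1 = 0, which is (x - (-1))².
Repeated root r = -1.
General solution: b(n) = (A + Bn)·(-1)^n.
From b(0) = 3: A = 3.
From b(1) = 2: (A + B)·(-1) = 2 ⇒ B = -5.
So b(n) = \left(3 - 5 n\right) \cdot (-1)^n.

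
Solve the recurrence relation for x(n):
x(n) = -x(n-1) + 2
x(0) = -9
First-order linear non-homogeneous.
Homogeneous solution: x_h(n) = A·(-1)^n.
Try constant particular solution x_p = K: K = -K + 2 ⇒ K = 1.
General: x(n) = A·(-1)^n + 1.
Apply x(0) = -9: A + 1 = -9 ⇒ A = -10.
So x(n) = 1 - 10 \left(-1\right)^{n}.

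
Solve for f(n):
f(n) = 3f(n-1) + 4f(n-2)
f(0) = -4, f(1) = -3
Characteristic equation: x² - 3x - 4 = 0, which factors as (x - (-1))(x - (4)) = 0.
Roots r₁ = -1, r₂ = 4 (distinct).
General solution: f(n) = A·(-1)^n + B·(4)^n.
From f(0) = -4: A + B = -4.
From f(1) = -3: -A + 4B = -3.
Solving: A = - \frac{13}{5}, B = - \frac{7}{5}.
So f(n) = - \frac{13 \left(-1\right)^{n}}{5} - \frac{7 \cdot 4^{n}}{5}.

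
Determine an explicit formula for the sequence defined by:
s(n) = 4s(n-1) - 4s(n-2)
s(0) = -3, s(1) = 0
Characteristic equation: x² - 4x + 4 = 0, which is (x - (2))².
Repeated root r = 2.
General solution: s(n) = (A + Bn)·(2)^n.
From s(0) = -3: A = -3.
From s(1) = 0: (A + B)·(2) = 0 ⇒ B = 3.
So s(n) = \left(3 n - 3\right) \cdot (2)^n.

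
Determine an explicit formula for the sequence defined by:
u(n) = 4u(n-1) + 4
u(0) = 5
First-order linear non-homogeneous.
Homogeneous solution: u_h(n) = A·(4)^n.
Try constant particular solution u_p = K: K = 4K + 4 ⇒ K = - \frac{4}{3}.
General: u(n) = A·(4)^n - \frac{4}{3}.
Apply u(0) = 5: A - \frac{4}{3} = 5 ⇒ A = \frac{19}{3}.
So u(n) = \frac{19 \cdot 4^{n}}{3} - \frac{4}{3}.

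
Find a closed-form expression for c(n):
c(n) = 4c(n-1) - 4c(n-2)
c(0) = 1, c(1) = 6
Characteristic equation: x² - 4x + 4 = 0, which is (x - (2))².
Repeated root r = 2.
General solution: c(n) = (A + Bn)·(2)^n.
From c(0) = 1: A = 1.
From c(1) = 6: (A + B)·(2) = 6 ⇒ B = 2.
So c(n) = \left(2 n + 1\right) \cdot (2)^n.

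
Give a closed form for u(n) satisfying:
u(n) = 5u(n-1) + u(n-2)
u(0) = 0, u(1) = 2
Characteristic equation: x² - 5x - 1 = 0.
Discriminant Δ = (5)² + 4·(1) = 29.
Roots r₁,₂ = (5 ± √29)/2, so r₁ = \frac{5}{2} + \frac{\sqrt{29}}{2}, r₂ = \frac{5}{2} - \frac{\sqrt{29}}{2}.
General solution: u(n) = A·r₁^n + B·r₂^n.
From the initial conditions, A + B = 0 and r₁A + r₂B = 2.
Since r₁ - r₂ = √29: A = (2 - (0)r₂)/√29 = \frac{2 \sqrt{29}}{29}, and B = 0 - A = - \frac{2 \sqrt{29}}{29}.
So u(n) = \left(\frac{2 \sqrt{29}}{29}\right)\left(\frac{5}{2} + \frac{\sqrt{29}}{2}\right)^n + \left(- \frac{2 \sqrt{29}}{29}\right)\left(\frac{5}{2} - \frac{\sqrt{29}}{2}\right)^n.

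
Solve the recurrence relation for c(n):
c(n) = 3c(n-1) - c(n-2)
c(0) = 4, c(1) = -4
Characteristic equation: x² - 3x + 1 = 0.
Discriminant Δ = (3)² + 4·(-1) = 5.
Roots r₁,₂ = (3 ± √5)/2, so r₁ = \frac{\sqrt{5}}{2} + \frac{3}{2}, r₂ = \frac{3}{2} - \frac{\sqrt{5}}{2}.
General solution: c(n) = A·r₁^n + B·r₂^n.
From the initial conditions, A + B = 4 and r₁A + r₂B = -4.
Since r₁ - r₂ = √5: A = (-4 - (4)r₂)/√5 = 2 - 2 \sqrt{5}, and B = 4 - A = 2 + 2 \sqrt{5}.
So c(n) = \left(2 - 2 \sqrt{5}\right)\left(\frac{\sqrt{5}}{2} + \frac{3}{2}\right)^n + \left(2 + 2 \sqrt{5}\right)\left(\frac{3}{2} - \frac{\sqrt{5}}{2}\right)^n.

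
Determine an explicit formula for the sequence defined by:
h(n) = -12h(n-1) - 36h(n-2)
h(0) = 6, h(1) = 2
Characteristic equation: x² + 12x + 36 = 0, which is (x - (-6))².
Repeated root r = -6.
General solution: h(n) = (A + Bn)·(-6)^n.
From h(0) = 6: A = 6.
From h(1) = 2: (A + B)·(-6) = 2 ⇒ B = - \frac{19}{3}.
So h(n) = \left(6 - \frac{19 n}{3}\right) \cdot (-6)^n.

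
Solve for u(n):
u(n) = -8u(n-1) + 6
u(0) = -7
First-order linear non-homogeneous.
Homogeneous solution: u_h(n) = A·(-8)^n.
Try constant particular solution u_p = K: K = -8K + 6 ⇒ K = \frac{2}{3}.
General: u(n) = A·(-8)^n + \frac{2}{3}.
Apply u(0) = -7: A + \frac{2}{3} = -7 ⇒ A = - \frac{23}{3}.
So u(n) = \frac{2}{3} - \frac{23 \left(-8\right)^{n}}{3}.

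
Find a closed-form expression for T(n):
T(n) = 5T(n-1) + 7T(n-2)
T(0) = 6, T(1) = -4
Characteristic equation: x² - 5x - 7 = 0.
Discriminant Δ = (5)² + 4·(7) = 53.
Roots r₁,₂ = (5 ± √53)/2, so r₁ = \frac{5}{2} + \frac{\sqrt{53}}{2}, r₂ = \frac{5}{2} - \frac{\sqrt{53}}{2}.
General solution: T(n) = A·r₁^n + B·r₂^n.
From the initial conditions, A + B = 6 and r₁A + r₂B = -4.
Since r₁ - r₂ = √53: A = (-4 - (6)r₂)/√53 = 3 - \frac{19 \sqrt{53}}{53}, and B = 6 - A = \frac{19 \sqrt{53}}{53} + 3.
So T(n) = \left(3 - \frac{19 \sqrt{53}}{53}\right)\left(\frac{5}{2} + \frac{\sqrt{53}}{2}\right)^n + \left(\frac{19 \sqrt{53}}{53} + 3\right)\left(\frac{5}{2} - \frac{\sqrt{53}}{2}\right)^n.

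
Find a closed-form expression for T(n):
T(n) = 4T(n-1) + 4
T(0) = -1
First-order linear non-homogeneous.
Homogeneous solution: T_h(n) = A·(4)^n.
Try constant particular solution T_p = K: K = 4K + 4 ⇒ K = - \frac{4}{3}.
General: T(n) = A·(4)^n - \frac{4}{3}.
Apply T(0) = -1: A - \frac{4}{3} = -1 ⇒ A = \frac{1}{3}.
So T(n) = \frac{4^{n}}{3} - \frac{4}{3}.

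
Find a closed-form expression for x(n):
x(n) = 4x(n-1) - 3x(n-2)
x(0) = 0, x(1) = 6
Characteristic equation: x² - 4x + 3 = 0, which factors as (x - (1))(x - (3)) = 0.
Roots r₁ = 1, r₂ = 3 (distinct).
General solution: x(n) = A·(1)^n + B·(3)^n.
From x(0) = 0: A + B = 0.
From x(1) = 6: A + 3B = 6.
Solving: A = -3, B = 3.
So x(n) = 3 \cdot 3^{n} - 3.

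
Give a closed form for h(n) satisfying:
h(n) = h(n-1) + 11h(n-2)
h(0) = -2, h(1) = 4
Characteristic equation: x² - x - 11 = 0.
Discriminant Δ = (1)² + 4·(11) = 45.
Roots r₁,₂ = (1 ± √45)/2, so r₁ = \frac{1}{2} + \frac{3 \sqrt{5}}{2}, r₂ = \frac{1}{2} - \frac{3 \sqrt{5}}{2}.
General solution: h(n) = A·r₁^n + B·r₂^n.
From the initial conditions, A + B = -2 and r₁A + r₂B = 4.
Since r₁ - r₂ = √45: A = (4 - (-2)r₂)/√45 = -1 + \frac{\sqrt{5}}{3}, and B = -2 - A = -1 - \frac{\sqrt{5}}{3}.
So h(n) = \left(-1 + \frac{\sqrt{5}}{3}\right)\left(\frac{1}{2} + \frac{3 \sqrt{5}}{2}\right)^n + \left(-1 - \frac{\sqrt{5}}{3}\right)\left(\frac{1}{2} - \frac{3 \sqrt{5}}{2}\right)^n.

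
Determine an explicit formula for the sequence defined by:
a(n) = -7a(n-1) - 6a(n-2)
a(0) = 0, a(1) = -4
Characteristic equation: x² + 7x + 6 = 0, which factors as (x - (-1))(x - (-6)) = 0.
Roots r₁ = -1, r₂ = -6 (distinct).
General solution: a(n) = A·(-1)^n + B·(-6)^n.
From a(0) = 0: A + B = 0.
From a(1) = -4: -A - 6B = -4.
Solving: A = - \frac{4}{5}, B = \frac{4}{5}.
So a(n) = - \frac{4 \left(-1\right)^{n}}{5} + \frac{4 \left(-6\right)^{n}}{5}.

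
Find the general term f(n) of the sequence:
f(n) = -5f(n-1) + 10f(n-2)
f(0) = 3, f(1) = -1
Characteristic equation: x² + 5x - 10 = 0.
Discriminant Δ = (-5)² + 4·(10) = 65.
Roots r₁,₂ = (-5 ± √65)/2, so r₁ = - \frac{5}{2} + \frac{\sqrt{65}}{2}, r₂ = - \frac{\sqrt{65}}{2} - \frac{5}{2}.
General solution: f(n) = A·r₁^n + B·r₂^n.
From the initial conditions, A + B = 3 and r₁A + r₂B = -1.
Since r₁ - r₂ = √65: A = (-1 - (3)r₂)/√65 = \frac{\sqrt{65}}{10} + \frac{3}{2}, and B = 3 - A = \frac{3}{2} - \frac{\sqrt{65}}{10}.
So f(n) = \left(\frac{\sqrt{65}}{10} + \frac{3}{2}\right)\left(- \frac{5}{2} + \frac{\sqrt{65}}{2}\right)^n + \left(\frac{3}{2} - \frac{\sqrt{65}}{10}\right)\left(- \frac{\sqrt{65}}{2} - \frac{5}{2}\right)^n.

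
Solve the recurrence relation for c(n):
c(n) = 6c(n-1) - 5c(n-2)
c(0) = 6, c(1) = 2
Characteristic equation: x² - 6x + 5 = 0, which factors as (x - (5))(x - (1)) = 0.
Roots r₁ = 5, r₂ = 1 (distinct).
General solution: c(n) = A·(5)^n + B·(1)^n.
From c(0) = 6: A + B = 6.
From c(1) = 2: 5A + B = 2.
Solving: A = -1, B = 7.
So c(n) = 7 - 5^{n}.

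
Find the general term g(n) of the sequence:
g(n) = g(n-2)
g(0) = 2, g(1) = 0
Characteristic equation: x² - 1 = 0, which factors as (x - (1))(x - (-1)) = 0.
Roots r₁ = 1, r₂ = -1 (distinct).
General solution: g(n) = A·(1)^n + B·(-1)^n.
From g(0) = 2: A + B = 2.
From g(1) = 0: A - B = 0.
Solving: A = 1, B = 1.
So g(n) = \left(-1\right)^{n} + 1.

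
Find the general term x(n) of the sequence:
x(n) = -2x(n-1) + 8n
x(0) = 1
First-order linear with linear forcing.
Homogeneous solution: x_h(n) = A·(-2)^n.
Try particular x_p(n) = pn + q. Substituting:
  pn + q = -2(p(n-1) + q) + 8n.
Matching the n-coefficient: p = -2p + 8 ⇒ p = \frac{8}{3}.
Matching constants: q = 2p - 2q ⇒ q = \frac{16}{9}.
General: x(n) = A·(-2)^n + \frac{8 n}{3} + \frac{16}{9}.
Apply x(0) = 1: A + \frac{16}{9} = 1 ⇒ A = - \frac{7}{9}.
So x(n) = - \frac{7 \left(-2\right)^{n}}{9} + \frac{8 n}{3} + \frac{16}{9}.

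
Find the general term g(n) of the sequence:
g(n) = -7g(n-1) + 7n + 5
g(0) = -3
First-order linear with linear forcing.
Homogeneous solution: g_h(n) = A·(-7)^n.
Try particular g_p(n) = pn + q. Substituting:
  pn + q = -7(p(n-1) + q) + 7n + 5.
Matching the n-coefficient: p = -7p + 7 ⇒ p = \frac{7}{8}.
Matching constants: q = 7p - 7q + 5 ⇒ q = \frac{89}{64}.
General: g(n) = A·(-7)^n + \frac{7 n}{8} + \frac{89}{64}.
Apply g(0) = -3: A + \frac{89}{64} = -3 ⇒ A = - \frac{281}{64}.
So g(n) = - \frac{281 \left(-7\right)^{n}}{64} + \frac{7 n}{8} + \frac{89}{64}.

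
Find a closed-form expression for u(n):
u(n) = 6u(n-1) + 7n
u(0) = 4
First-order linear with linear forcing.
Homogeneous solution: u_h(n) = A·(6)^n.
Try particular u_p(n) = pn + q. Substituting:
  pn + q = 6(p(n-1) + q) + 7n.
Matching the n-coefficient: p = 6p + 7 ⇒ p = - \frac{7}{5}.
Matching constants: q = -6p + 6q ⇒ q = - \frac{42}{25}.
General: u(n) = A·(6)^n - \frac{7 n}{5} - \frac{42}{25}.
Apply u(0) = 4: A - \frac{42}{25} = 4 ⇒ A = \frac{142}{25}.
So u(n) = \frac{142 \cdot 6^{n}}{25} - \frac{7 n}{5} - \frac{42}{25}.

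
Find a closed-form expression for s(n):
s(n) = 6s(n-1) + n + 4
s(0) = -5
First-order linear with linear forcing.
Homogeneous solution: s_h(n) = A·(6)^n.
Try particular s_p(n) = pn + q. Substituting:
  pn + q = 6(p(n-1) + q) + n + 4.
Matching the n-coefficient: p = 6p + 1 ⇒ p = - \frac{1}{5}.
Matching constants: q = -6p + 6q + 4 ⇒ q = - \frac{26}{25}.
General: s(n) = A·(6)^n - \frac{n}{5} - \frac{26}{25}.
Apply s(0) = -5: A - \frac{26}{25} = -5 ⇒ A = - \frac{99}{25}.
So s(n) = - \frac{99 \cdot 6^{n}}{25} - \frac{n}{5} - \frac{26}{25}.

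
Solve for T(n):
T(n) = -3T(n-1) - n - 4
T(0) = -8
First-order linear with linear forcing.
Homogeneous solution: T_h(n) = A·(-3)^n.
Try particular T_p(n) = pn + q. Substituting:
  pn + q = -3(p(n-1) + q) - n - 4.
Matching the n-coefficient: p = -3p - 1 ⇒ p = - \frac{1}{4}.
Matching constants: q = 3p - 3q - 4 ⇒ q = - \frac{19}{16}.
General: T(n) = A·(-3)^n - \frac{n}{4} - \frac{19}{16}.
Apply T(0) = -8: A - \frac{19}{16} = -8 ⇒ A = - \frac{109}{16}.
So T(n) = - \frac{109 \left(-3\right)^{n}}{16} - \frac{n}{4} - \frac{19}{16}.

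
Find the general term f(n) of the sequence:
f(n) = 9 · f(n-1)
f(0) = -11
Pure geometric recurrence with ratio 9.
By induction f(n) = f(0) · (9)^n = - 11 \cdot 9^{n}.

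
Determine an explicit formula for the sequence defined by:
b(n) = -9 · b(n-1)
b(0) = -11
Pure geometric recurrence with ratio -9.
By induction b(n) = b(0) · (-9)^n = - 11 \left(-9\right)^{n}.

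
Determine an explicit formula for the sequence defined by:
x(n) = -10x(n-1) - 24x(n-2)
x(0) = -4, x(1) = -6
Characteristic equation: x² + 10x + 24 = 0, which factors as (x - (-6))(x - (-4)) = 0.
Roots r₁ = -6, r₂ = -4 (distinct).
General solution: x(n) = A·(-6)^n + B·(-4)^n.
From x(0) = -4: A + B = -4.
From x(1) = -6: -6A - 4B = -6.
Solving: A = 11, B = -15.
So x(n) = - 15 \left(-4\right)^{n} + 11 \left(-6\right)^{n}.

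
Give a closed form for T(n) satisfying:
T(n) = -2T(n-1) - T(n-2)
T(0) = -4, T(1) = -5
Characteristic equation: x² + 2x + 1 = 0, which is (x - (-1))².
Repeated root r = -1.
General solution: T(n) = (A + Bn)·(-1)^n.
From T(0) = -4: A = -4.
From T(1) = -5: (A + B)·(-1) = -5 ⇒ B = 9.
So T(n) = \left(9 n - 4\right) \cdot (-1)^n.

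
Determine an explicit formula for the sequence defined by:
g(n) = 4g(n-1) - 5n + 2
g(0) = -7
First-order linear with linear forcing.
Homogeneous solution: g_h(n) = A·(4)^n.
Try particular g_p(n) = pn + q. Substituting:
  pn + q = 4(p(n-1) + q) - 5n + 2.
Matching the n-coefficient: p = 4p - 5 ⇒ p = \frac{5}{3}.
Matching constants: q = -4p + 4q + 2 ⇒ q = \frac{14}{9}.
General: g(n) = A·(4)^n + \frac{5 n}{3} + \frac{14}{9}.
Apply g(0) = -7: A + \frac{14}{9} = -7 ⇒ A = - \frac{77}{9}.
So g(n) = - \frac{77 \cdot 4^{n}}{9} + \frac{5 n}{3} + \frac{14}{9}.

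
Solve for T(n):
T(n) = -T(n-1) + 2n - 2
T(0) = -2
First-order linear with linear forcing.
Homogeneous solution: T_h(n) = A·(-1)^n.
Try particular T_p(n) = pn + q. Substituting:
  pn + q = -(p(n-1) + q) + 2n - 2.
Matching the n-coefficient: p = -p + 2 ⇒ p = 1.
Matching constants: q = p - q - 2 ⇒ q = - \frac{1}{2}.
General: T(n) = A·(-1)^n + n - \frac{1}{2}.
Apply T(0) = -2: A - \frac{1}{2} = -2 ⇒ A = - \frac{3}{2}.
So T(n) = - \frac{3 \left(-1\right)^{n}}{2} + n - \frac{1}{2}.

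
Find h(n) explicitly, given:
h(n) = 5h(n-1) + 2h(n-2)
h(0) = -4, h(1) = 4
Characteristic equation: x² - 5x - 2 = 0.
Discriminant Δ = (5)² + 4·(2) = 33.
Roots r₁,₂ = (5 ± √33)/2, so r₁ = \frac{5}{2} + \frac{\sqrt{33}}{2}, r₂ = \frac{5}{2} - \frac{\sqrt{33}}{2}.
General solution: h(n) = A·r₁^n + B·r₂^n.
From the initial conditions, A + B = -4 and r₁A + r₂B = 4.
Since r₁ - r₂ = √33: A = (4 - (-4)r₂)/√33 = -2 + \frac{14 \sqrt{33}}{33}, and B = -4 - A = - \frac{14 \sqrt{33}}{33} - 2.
So h(n) = \left(-2 + \frac{14 \sqrt{33}}{33}\right)\left(\frac{5}{2} + \frac{\sqrt{33}}{2}\right)^n + \left(- \frac{14 \sqrt{33}}{33} - 2\right)\left(\frac{5}{2} - \frac{\sqrt{33}}{2}\right)^n.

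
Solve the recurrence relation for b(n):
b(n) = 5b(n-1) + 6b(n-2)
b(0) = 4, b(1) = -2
Characteristic equation: x² - 5x - 6 = 0, which factors as (x - (-1))(x - (6)) = 0.
Roots r₁ = -1, r₂ = 6 (distinct).
General solution: b(n) = A·(-1)^n + B·(6)^n.
From b(0) = 4: A + B = 4.
From b(1) = -2: -A + 6B = -2.
Solving: A = \frac{26}{7}, B = \frac{2}{7}.
So b(n) = \frac{26 \left(-1\right)^{n}}{7} + \frac{2 \cdot 6^{n}}{7}.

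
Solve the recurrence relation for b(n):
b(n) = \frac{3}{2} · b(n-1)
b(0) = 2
Pure geometric recurrence with ratio \frac{3}{2}.
By induction b(n) = b(0) · (\frac{3}{2})^n = 2 \left(\frac{3}{2}\right)^{n}.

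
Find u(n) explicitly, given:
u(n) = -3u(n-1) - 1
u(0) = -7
First-order linear non-homogeneous.
Homogeneous solution: u_h(n) = A·(-3)^n.
Try constant particular solution u_p = K: K = -3K - 1 ⇒ K = - \frac{1}{4}.
General: u(n) = A·(-3)^n - \frac{1}{4}.
Apply u(0) = -7: A - \frac{1}{4} = -7 ⇒ A = - \frac{27}{4}.
So u(n) = - \frac{27 \left(-3\right)^{n}}{4} - \frac{1}{4}.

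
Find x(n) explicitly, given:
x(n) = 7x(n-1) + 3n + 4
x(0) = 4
First-order linear with linear forcing.
Homogeneous solution: x_h(n) = A·(7)^n.
Try particular x_p(n) = pn + q. Substituting:
  pn + q = 7(p(n-1) + q) + 3n + 4.
Matching the n-coefficient: p = 7p + 3 ⇒ p = - \frac{1}{2}.
Matching constants: q = -7p + 7q + 4 ⇒ q = - \frac{5}{4}.
General: x(n) = A·(7)^n - \frac{n}{2} - \frac{5}{4}.
Apply x(0) = 4: A - \frac{5}{4} = 4 ⇒ A = \frac{21}{4}.
So x(n) = \frac{21 \cdot 7^{n}}{4} - \frac{n}{2} - \frac{5}{4}.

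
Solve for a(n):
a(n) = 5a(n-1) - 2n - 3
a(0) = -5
First-order linear with linear forcing.
Homogeneous solution: a_h(n) = A·(5)^n.
Try particular a_p(n) = pn + q. Substituting:
  pn + q = 5(p(n-1) + q) - 2n - 3.
Matching the n-coefficient: p = 5p - 2 ⇒ p = \frac{1}{2}.
Matching constants: q = -5p + 5q - 3 ⇒ q = \frac{11}{8}.
General: a(n) = A·(5)^n + \frac{n}{2} + \frac{11}{8}.
Apply a(0) = -5: A + \frac{11}{8} = -5 ⇒ A = - \frac{51}{8}.
So a(n) = - \frac{51 \cdot 5^{n}}{8} + \frac{n}{2} + \frac{11}{8}.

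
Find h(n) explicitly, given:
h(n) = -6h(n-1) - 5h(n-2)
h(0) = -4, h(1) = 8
Characteristic equation: x² + 6x + 5 = 0, which factors as (x - (-5))(x - (-1)) = 0.
Roots r₁ = -5, r₂ = -1 (distinct).
General solution: h(n) = A·(-5)^n + B·(-1)^n.
From h(0) = -4: A + B = -4.
From h(1) = 8: -5A - B = 8.
Solving: A = -1, B = -3.
So h(n) = - 3 \left(-1\right)^{n} - \left(-5\right)^{n}.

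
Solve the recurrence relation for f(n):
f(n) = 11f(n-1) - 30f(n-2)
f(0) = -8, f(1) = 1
Characteristic equation: x² - 11x + 30 = 0, which factors as (x - (6))(x - (5)) = 0.
Roots r₁ = 6, r₂ = 5 (distinct).
General solution: f(n) = A·(6)^n + B·(5)^n.
From f(0) = -8: A + B = -8.
From f(1) = 1: 6A + 5B = 1.
Solving: A = 41, B = -49.
So f(n) = - 49 \cdot 5^{n} + 41 \cdot 6^{n}.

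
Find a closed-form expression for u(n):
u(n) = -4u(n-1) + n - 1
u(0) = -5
First-order linear with linear forcing.
Homogeneous solution: u_h(n) = A·(-4)^n.
Try particular u_p(n) = pn + q. Substituting:
  pn + q = -4(p(n-1) + q) + n - 1.
Matching the n-coefficient: p = -4p + 1 ⇒ p = \frac{1}{5}.
Matching constants: q = 4p - 4q - 1 ⇒ q = - \frac{1}{25}.
General: u(n) = A·(-4)^n + \frac{n}{5} - \frac{1}{25}.
Apply u(0) = -5: A - \frac{1}{25} = -5 ⇒ A = - \frac{124}{25}.
So u(n) = - \frac{124 \left(-4\right)^{n}}{25} + \frac{n}{5} - \frac{1}{25}.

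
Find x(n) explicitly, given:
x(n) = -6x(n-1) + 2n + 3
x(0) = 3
First-order linear with linear forcing.
Homogeneous solution: x_h(n) = A·(-6)^n.
Try particular x_p(n) = pn + q. Substituting:
  pn + q = -6(p(n-1) + q) + 2n + 3.
Matching the n-coefficient: p = -6p + 2 ⇒ p = \frac{2}{7}.
Matching constants: q = 6p - 6q + 3 ⇒ q = \frac{33}{49}.
General: x(n) = A·(-6)^n + \frac{2 n}{7} + \frac{33}{49}.
Apply x(0) = 3: A + \frac{33}{49} = 3 ⇒ A = \frac{114}{49}.
So x(n) = \frac{114 \left(-6\right)^{n}}{49} + \frac{2 n}{7} + \frac{33}{49}.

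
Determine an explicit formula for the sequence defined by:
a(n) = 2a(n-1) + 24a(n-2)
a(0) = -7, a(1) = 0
Characteristic equation: x² - 2x - 24 = 0, which factors as (x - (-4))(x - (6)) = 0.
Roots r₁ = -4, r₂ = 6 (distinct).
General solution: a(n) = A·(-4)^n + B·(6)^n.
From a(0) = -7: A + B = -7.
From a(1) = 0: -4A + 6B = 0.
Solving: A = - \frac{21}{5}, B = - \frac{14}{5}.
So a(n) = - \frac{21 \left(-4\right)^{n}}{5} - \frac{14 \cdot 6^{n}}{5}.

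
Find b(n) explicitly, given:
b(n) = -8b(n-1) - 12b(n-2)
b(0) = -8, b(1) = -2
Characteristic equation: x² + 8x + 12 = 0, which factors as (x - (-6))(x - (-2)) = 0.
Roots r₁ = -6, r₂ = -2 (distinct).
General solution: b(n) = A·(-6)^n + B·(-2)^n.
From b(0) = -8: A + B = -8.
From b(1) = -2: -6A - 2B = -2.
Solving: A = \frac{9}{2}, B = - \frac{25}{2}.
So b(n) = - \frac{25 \left(-2\right)^{n}}{2} + \frac{9 \left(-6\right)^{n}}{2}.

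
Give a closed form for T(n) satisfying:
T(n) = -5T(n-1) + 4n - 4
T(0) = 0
First-order linear with linear forcing.
Homogeneous solution: T_h(n) = A·(-5)^n.
Try particular T_p(n) = pn + q. Substituting:
  pn + q = -5(p(n-1) + q) + 4n - 4.
Matching the n-coefficient: p = -5p + 4 ⇒ p = \frac{2}{3}.
Matching constants: q = 5p - 5q - 4 ⇒ q = - \frac{1}{9}.
General: T(n) = A·(-5)^n + \frac{2 n}{3} - \frac{1}{9}.
Apply T(0) = 0: A - \frac{1}{9} = 0 ⇒ A = \frac{1}{9}.
So T(n) = \frac{\left(-5\right)^{n}}{9} + \frac{2 n}{3} - \frac{1}{9}.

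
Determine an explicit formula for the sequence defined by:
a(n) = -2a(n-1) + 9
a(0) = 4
First-order linear non-homogeneous.
Homogeneous solution: a_h(n) = A·(-2)^n.
Try constant particular solution a_p = K: K = -2K + 9 ⇒ K = 3.
General: a(n) = A·(-2)^n + 3.
Apply a(0) = 4: A + 3 = 4 ⇒ A = 1.
So a(n) = \left(-2\right)^{n} + 3.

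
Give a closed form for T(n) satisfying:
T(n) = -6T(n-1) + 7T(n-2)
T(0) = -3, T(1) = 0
Characteristic equation: x² + 6x - 7 = 0, which factors as (x - (-7))(x - (1)) = 0.
Roots r₁ = -7, r₂ = 1 (distinct).
General solution: T(n) = A·(-7)^n + B·(1)^n.
From T(0) = -3: A + B = -3.
From T(1) = 0: -7A + B = 0.
Solving: A = - \frac{3}{8}, B = - \frac{21}{8}.
So T(n) = - \frac{3 \left(-7\right)^{n}}{8} - \frac{21}{8}.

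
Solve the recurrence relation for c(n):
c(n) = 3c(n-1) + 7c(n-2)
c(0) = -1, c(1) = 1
Characteristic equation: x² - 3x - 7 = 0.
Discriminant Δ = (3)² + 4·(7) = 37.
Roots r₁,₂ = (3 ± √37)/2, so r₁ = \frac{3}{2} + \frac{\sqrt{37}}{2}, r₂ = \frac{3}{2} - \frac{\sqrt{37}}{2}.
General solution: c(n) = A·r₁^n + B·r₂^n.
From the initial conditions, A + B = -1 and r₁A + r₂B = 1.
Since r₁ - r₂ = √37: A = (1 - (-1)r₂)/√37 = - \frac{1}{2} + \frac{5 \sqrt{37}}{74}, and B = -1 - A = - \frac{1}{2} - \frac{5 \sqrt{37}}{74}.
So c(n) = \left(- \frac{1}{2} + \frac{5 \sqrt{37}}{74}\right)\left(\frac{3}{2} + \frac{\sqrt{37}}{2}\right)^n + \left(- \frac{1}{2} - \frac{5 \sqrt{37}}{74}\right)\left(\frac{3}{2} - \frac{\sqrt{37}}{2}\right)^n.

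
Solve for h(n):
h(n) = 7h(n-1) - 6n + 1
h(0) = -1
First-order linear with linear forcing.
Homogeneous solution: h_h(n) = A·(7)^n.
Try particular h_p(n) = pn + q. Substituting:
  pn + q = 7(p(n-1) + q) - 6n + 1.
Matching the n-coefficient: p = 7p - 6 ⇒ p = 1.
Matching constants: q = -7p + 7q + 1 ⇒ q = 1.
General: h(n) = A·(7)^n + n + 1.
Apply h(0) = -1: A + 1 = -1 ⇒ A = -2.
So h(n) = - 2 \cdot 7^{n} + n + 1.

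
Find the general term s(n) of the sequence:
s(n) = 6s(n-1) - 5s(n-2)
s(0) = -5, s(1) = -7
Characteristic equation: x² - 6x + 5 = 0, which factors as (x - (1))(x - (5)) = 0.
Roots r₁ = 1, r₂ = 5 (distinct).
General solution: s(n) = A·(1)^n + B·(5)^n.
From s(0) = -5: A + B = -5.
From s(1) = -7: A + 5B = -7.
Solving: A = - \frac{9}{2}, B = - \frac{1}{2}.
So s(n) = - \frac{5^{n}}{2} - \frac{9}{2}.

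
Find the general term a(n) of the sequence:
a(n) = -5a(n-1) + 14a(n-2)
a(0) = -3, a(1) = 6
Characteristic equation: x² + 5x - 14 = 0, which factors as (x - (-7))(x - (2)) = 0.
Roots r₁ = -7, r₂ = 2 (distinct).
General solution: a(n) = A·(-7)^n + B·(2)^n.
From a(0) = -3: A + B = -3.
From a(1) = 6: -7A + 2B = 6.
Solving: A = - \frac{4}{3}, B = - \frac{5}{3}.
So a(n) = - \frac{4 \left(-7\right)^{n}}{3} - \frac{5 \cdot 2^{n}}{3}.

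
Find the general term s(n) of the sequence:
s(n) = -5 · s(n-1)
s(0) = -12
Pure geometric recurrence with ratio -5.
By induction s(n) = s(0) · (-5)^n = - 12 \left(-5\right)^{n}.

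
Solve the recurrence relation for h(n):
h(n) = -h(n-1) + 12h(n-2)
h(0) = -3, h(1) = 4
Characteristic equation: x² + x - 12 = 0, which factors as (x - (-4))(x - (3)) = 0.
Roots r₁ = -4, r₂ = 3 (distinct).
General solution: h(n) = A·(-4)^n + B·(3)^n.
From h(0) = -3: A + B = -3.
From h(1) = 4: -4A + 3B = 4.
Solving: A = - \frac{13}{7}, B = - \frac{8}{7}.
So h(n) = - \frac{13 \left(-4\right)^{n}}{7} - \frac{8 \cdot 3^{n}}{7}.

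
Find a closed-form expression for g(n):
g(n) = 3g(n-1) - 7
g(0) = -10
First-order linear non-homogeneous.
Homogeneous solution: g_h(n) = A·(3)^n.
Try constant particular solution g_p = K: K = 3K - 7 ⇒ K = \frac{7}{2}.
General: g(n) = A·(3)^n + \frac{7}{2}.
Apply g(0) = -10: A + \frac{7}{2} = -10 ⇒ A = - \frac{27}{2}.
So g(n) = \frac{7}{2} - \frac{27 \cdot 3^{n}}{2}.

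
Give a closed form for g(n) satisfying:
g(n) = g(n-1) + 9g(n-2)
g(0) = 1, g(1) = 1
Characteristic equation: x² - x - 9 = 0.
Discriminant Δ = (1)² + 4·(9) = 37.
Roots r₁,₂ = (1 ± √37)/2, so r₁ = \frac{1}{2} + \frac{\sqrt{37}}{2}, r₂ = \frac{1}{2} - \frac{\sqrt{37}}{2}.
General solution: g(n) = A·r₁^n + B·r₂^n.
From the initial conditions, A + B = 1 and r₁A + r₂B = 1.
Since r₁ - r₂ = √37: A = (1 - (1)r₂)/√37 = \frac{\sqrt{37}}{74} + \frac{1}{2}, and B = 1 - A = \frac{1}{2} - \frac{\sqrt{37}}{74}.
So g(n) = \left(\frac{\sqrt{37}}{74} + \frac{1}{2}\right)\left(\frac{1}{2} + \frac{\sqrt{37}}{2}\right)^n + \left(\frac{1}{2} - \frac{\sqrt{37}}{74}\right)\left(\frac{1}{2} - \frac{\sqrt{37}}{2}\right)^n.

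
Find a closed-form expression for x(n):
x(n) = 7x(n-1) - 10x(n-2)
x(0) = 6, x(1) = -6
Characteristic equation: x² - 7x + 10 = 0, which factors as (x - (5))(x - (2)) = 0.
Roots r₁ = 5, r₂ = 2 (distinct).
General solution: x(n) = A·(5)^n + B·(2)^n.
From x(0) = 6: A + B = 6.
From x(1) = -6: 5A + 2B = -6.
Solving: A = -6, B = 12.
So x(n) = 12 \cdot 2^{n} - 6 \cdot 5^{n}.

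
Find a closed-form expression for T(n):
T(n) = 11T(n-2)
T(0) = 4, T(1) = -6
Characteristic equation: x² - 11 = 0.
Discriminant Δ = (0)² + 4·(11) = 44.
Roots r₁,₂ = (0 ± √44)/2, so r₁ = \sqrt{11}, r₂ = - \sqrt{11}.
General solution: T(n) = A·r₁^n + B·r₂^n.
From the initial conditions, A + B = 4 and r₁A + r₂B = -6.
Since r₁ - r₂ = √44: A = (-6 - (4)r₂)/√44 = 2 - \frac{3 \sqrt{11}}{11}, and B = 4 - A = \frac{3 \sqrt{11}}{11} + 2.
So T(n) = \left(2 - \frac{3 \sqrt{11}}{11}\right)\left(\sqrt{11}\right)^n + \left(\frac{3 \sqrt{11}}{11} + 2\right)\left(- \sqrt{11}\right)^n.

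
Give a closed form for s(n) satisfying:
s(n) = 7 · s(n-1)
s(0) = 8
Pure geometric recurrence with ratio 7.
By induction s(n) = s(0) · (7)^n = 8 \cdot 7^{n}.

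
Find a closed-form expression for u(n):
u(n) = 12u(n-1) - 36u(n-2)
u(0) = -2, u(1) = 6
Characteristic equation: x² - 12x + 36 = 0, which is (x - (6))².
Repeated root r = 6.
General solution: u(n) = (A + Bn)·(6)^n.
From u(0) = -2: A = -2.
From u(1) = 6: (A + B)·(6) = 6 ⇒ B = 3.
So u(n) = \left(3 n - 2\right) \cdot (6)^n.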